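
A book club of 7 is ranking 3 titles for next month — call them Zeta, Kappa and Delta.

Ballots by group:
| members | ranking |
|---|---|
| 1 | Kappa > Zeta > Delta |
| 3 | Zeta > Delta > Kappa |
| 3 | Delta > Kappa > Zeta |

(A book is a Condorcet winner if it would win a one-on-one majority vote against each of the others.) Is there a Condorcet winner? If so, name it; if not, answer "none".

none

Head-to-head results (7 members):
Zeta vs Kappa: Zeta preferred on 3 ballots; Kappa wins 4–3.
Zeta vs Delta: Zeta preferred on 1+3 = 4 ballots; Zeta wins 4–3.
Kappa vs Delta: 1 for Kappa, 6 for Delta — Delta by 6–1.
No book is unbeaten: Zeta loses to Kappa; Kappa loses to Delta; Delta loses to Zeta. In particular Zeta beats Delta beats Kappa beats Zeta is a majority cycle — no Condorcet winner exists.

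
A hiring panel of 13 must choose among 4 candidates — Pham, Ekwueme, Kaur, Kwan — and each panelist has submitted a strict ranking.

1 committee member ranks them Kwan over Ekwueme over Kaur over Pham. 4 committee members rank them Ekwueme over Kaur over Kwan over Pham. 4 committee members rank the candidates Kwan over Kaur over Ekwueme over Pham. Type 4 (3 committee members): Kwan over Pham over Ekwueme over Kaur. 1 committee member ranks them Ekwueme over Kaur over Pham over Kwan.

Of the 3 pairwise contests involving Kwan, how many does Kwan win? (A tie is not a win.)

3

Kwan against each rival (13 committee members):
Kwan–Pham: Kwan 12–1.
Kwan vs Ekwueme: Kwan preferred on 1+4+3 = 8 ballots; Kwan wins 8–5.
Kwan–Kaur: Kwan 8–5.
Kwan beats Pham, Ekwueme, Kaur — 3 pairwise wins.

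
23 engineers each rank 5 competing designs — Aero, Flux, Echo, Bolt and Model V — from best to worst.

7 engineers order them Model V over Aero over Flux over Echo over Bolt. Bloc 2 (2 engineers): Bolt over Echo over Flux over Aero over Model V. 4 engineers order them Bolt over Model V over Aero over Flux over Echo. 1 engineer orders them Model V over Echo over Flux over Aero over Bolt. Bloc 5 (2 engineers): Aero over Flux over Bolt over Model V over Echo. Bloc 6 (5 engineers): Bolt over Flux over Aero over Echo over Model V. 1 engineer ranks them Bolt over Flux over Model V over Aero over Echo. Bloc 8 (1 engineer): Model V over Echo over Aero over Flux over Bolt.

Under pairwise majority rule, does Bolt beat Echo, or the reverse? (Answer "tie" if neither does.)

Bolt

Ballots ranking Bolt above Echo: 2 + 4 + 2 + 5 + 1 = 14.
Ballots ranking Echo above Bolt: 23 − 14 = 9.
Bolt wins the head-to-head 14–9.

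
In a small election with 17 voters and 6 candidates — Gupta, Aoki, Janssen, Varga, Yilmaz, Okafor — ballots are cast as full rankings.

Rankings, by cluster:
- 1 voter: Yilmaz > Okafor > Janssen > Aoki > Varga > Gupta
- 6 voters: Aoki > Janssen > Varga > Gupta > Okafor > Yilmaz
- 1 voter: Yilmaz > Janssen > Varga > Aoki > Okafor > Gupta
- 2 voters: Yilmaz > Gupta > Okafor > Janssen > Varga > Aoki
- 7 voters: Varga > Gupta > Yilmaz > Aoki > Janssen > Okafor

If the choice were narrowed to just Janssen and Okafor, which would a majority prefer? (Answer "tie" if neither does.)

Ballots ranking Janssen above Okafor: 6 + 1 + 7 = 14.
Ballots ranking Okafor above Janssen: 17 − 14 = 3.
Janssen wins the head-to-head 14–3.

Janssen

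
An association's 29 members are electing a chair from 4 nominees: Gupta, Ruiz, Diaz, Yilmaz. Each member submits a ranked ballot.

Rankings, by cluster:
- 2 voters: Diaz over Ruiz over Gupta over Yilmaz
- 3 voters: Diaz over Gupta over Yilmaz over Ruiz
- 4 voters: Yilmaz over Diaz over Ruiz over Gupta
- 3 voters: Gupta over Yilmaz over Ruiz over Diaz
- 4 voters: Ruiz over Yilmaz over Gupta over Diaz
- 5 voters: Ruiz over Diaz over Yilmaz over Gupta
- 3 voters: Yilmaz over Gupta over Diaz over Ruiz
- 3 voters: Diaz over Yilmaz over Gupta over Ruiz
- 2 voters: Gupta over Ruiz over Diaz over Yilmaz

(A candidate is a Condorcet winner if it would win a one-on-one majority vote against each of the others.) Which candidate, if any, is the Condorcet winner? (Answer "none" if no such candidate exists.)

Pairwise majorities:
Gupta vs Ruiz: Ruiz, 15–14.
Gupta–Diaz: Diaz 17–12.
Gupta vs Yilmaz: Yilmaz wins 19–10.
Ruiz vs Diaz: Diaz, 15–14.
Ruiz vs Yilmaz: Yilmaz wins 16–13.
Diaz vs Yilmaz: Diaz, 15–14.
Diaz wins every pairwise contest, so Diaz is the Condorcet winner.

Diaz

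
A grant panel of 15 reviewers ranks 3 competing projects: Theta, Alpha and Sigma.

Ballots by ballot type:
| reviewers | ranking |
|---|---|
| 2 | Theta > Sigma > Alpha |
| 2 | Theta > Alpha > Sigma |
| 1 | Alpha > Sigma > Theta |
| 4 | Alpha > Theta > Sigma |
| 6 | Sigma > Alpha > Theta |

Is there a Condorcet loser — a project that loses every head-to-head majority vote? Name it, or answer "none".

none

Pairwise majorities:
Theta vs Alpha: 2+2 = 4 for Theta, 11 for Alpha — Alpha by 11–4.
Theta vs Sigma: 2+2+4 = 8 for Theta, 7 for Sigma — Theta by 8–7.
Alpha vs Sigma: Alpha preferred on 2+1+4 = 7 ballots; Sigma wins 8–7.
No project is winless: Theta beats Sigma; Alpha beats Theta; Sigma beats Alpha. There is no Condorcet loser.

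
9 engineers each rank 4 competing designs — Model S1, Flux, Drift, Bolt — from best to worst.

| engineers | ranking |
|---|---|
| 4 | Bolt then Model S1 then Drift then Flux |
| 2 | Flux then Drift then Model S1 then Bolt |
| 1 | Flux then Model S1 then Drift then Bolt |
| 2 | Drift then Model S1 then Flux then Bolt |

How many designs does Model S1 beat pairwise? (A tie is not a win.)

Model S1 against each rival (9 engineers):
Model S1 vs Flux: Model S1 wins 6–3.
Model S1–Drift: Model S1 5–4.
Model S1 vs Bolt: 5 to 4, Model S1.
Model S1 beats Flux, Drift, Bolt — 3 pairwise wins.

3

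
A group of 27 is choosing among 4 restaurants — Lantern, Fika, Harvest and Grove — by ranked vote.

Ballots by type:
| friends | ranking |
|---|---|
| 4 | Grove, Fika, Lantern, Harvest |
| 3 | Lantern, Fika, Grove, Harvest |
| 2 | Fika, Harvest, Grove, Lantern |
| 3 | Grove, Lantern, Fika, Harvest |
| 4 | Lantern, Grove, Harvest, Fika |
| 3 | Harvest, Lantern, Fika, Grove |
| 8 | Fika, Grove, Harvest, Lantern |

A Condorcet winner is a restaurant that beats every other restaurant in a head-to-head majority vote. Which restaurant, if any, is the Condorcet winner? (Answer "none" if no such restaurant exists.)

Fika

Check each pair by majority over 27 ballots:
Lantern vs Fika: Fika wins 14–13.
Lantern–Harvest: Lantern 14–13.
Lantern vs Grove: Grove, 17–10.
Fika–Harvest: Fika 20–7.
Fika vs Grove: Fika preferred on 3+2+3+8 = 16 ballots; Fika wins 16–11.
Harvest vs Grove: 5 to 22, Grove.
Fika defeats every rival head-to-head and is the Condorcet winner.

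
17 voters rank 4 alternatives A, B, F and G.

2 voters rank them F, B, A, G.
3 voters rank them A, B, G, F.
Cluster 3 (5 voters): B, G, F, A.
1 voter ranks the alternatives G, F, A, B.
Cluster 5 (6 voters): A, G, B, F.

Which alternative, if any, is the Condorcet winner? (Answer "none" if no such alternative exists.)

Check each pair by majority over 17 ballots:
A vs B: A preferred on 3+1+6 = 10 ballots; A wins 10–7.
A vs F: 9 to 8, A.
A vs G: 2+3+6 = 11 for A, 6 for G — A by 11–6.
B vs F: B preferred on 3+5+6 = 14 ballots; B wins 14–3.
B vs G: 10 to 7, B.
F vs G: F preferred on 2 ballots; G wins 15–2.
Only A has no losses; A is the Condorcet winner.

A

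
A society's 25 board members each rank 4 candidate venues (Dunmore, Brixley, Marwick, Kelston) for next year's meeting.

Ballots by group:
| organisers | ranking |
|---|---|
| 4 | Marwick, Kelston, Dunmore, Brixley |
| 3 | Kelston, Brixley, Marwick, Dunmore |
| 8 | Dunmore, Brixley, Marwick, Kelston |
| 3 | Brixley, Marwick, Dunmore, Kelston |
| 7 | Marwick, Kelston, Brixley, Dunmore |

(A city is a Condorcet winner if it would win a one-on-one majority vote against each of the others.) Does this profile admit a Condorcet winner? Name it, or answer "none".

none

Pairwise majorities:
Dunmore vs Brixley: 12 to 13, Brixley.
Dunmore vs Marwick: 8 to 17, Marwick.
Dunmore vs Kelston: 11 to 14, Kelston.
Brixley vs Marwick: Brixley preferred on 3+8+3 = 14 ballots; Brixley wins 14–11.
Brixley vs Kelston: Brixley is ranked higher on 8+3 = 11 ballots, Kelston on 14. Kelston wins 14–11.
Marwick vs Kelston: Marwick is ranked higher on 4+8+3+7 = 22 ballots, Kelston on 3. Marwick wins 22–3.
No city is unbeaten: Dunmore loses to Brixley; Brixley loses to Kelston; Marwick loses to Brixley; Kelston loses to Marwick. In particular Brixley → Marwick → Kelston → Brixley is a majority cycle — no Condorcet winner exists.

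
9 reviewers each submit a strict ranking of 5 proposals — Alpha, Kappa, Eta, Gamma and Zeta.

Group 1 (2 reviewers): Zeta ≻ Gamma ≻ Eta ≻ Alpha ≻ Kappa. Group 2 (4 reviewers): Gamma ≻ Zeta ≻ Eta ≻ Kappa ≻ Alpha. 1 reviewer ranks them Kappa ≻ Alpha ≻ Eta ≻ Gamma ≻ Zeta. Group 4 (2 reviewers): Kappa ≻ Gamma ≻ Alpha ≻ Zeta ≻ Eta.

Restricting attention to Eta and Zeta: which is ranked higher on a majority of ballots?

Zeta

Ballots ranking Eta above Zeta: 1.
Ballots ranking Zeta above Eta: 9 − 1 = 8.
Zeta wins the head-to-head 8–1.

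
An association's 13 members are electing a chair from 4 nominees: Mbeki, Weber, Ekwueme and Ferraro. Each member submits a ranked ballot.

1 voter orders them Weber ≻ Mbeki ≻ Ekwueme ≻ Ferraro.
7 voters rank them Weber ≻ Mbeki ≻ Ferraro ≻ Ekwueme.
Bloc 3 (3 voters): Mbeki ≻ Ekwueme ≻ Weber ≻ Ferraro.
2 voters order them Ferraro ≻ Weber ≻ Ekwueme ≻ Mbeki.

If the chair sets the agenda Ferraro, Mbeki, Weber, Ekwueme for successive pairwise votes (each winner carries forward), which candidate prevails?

Weber

Round 1: Ferraro vs Mbeki — 2–11, Mbeki advances.
Round 2: Mbeki vs Weber — 3–10, Weber advances.
Round 3: Weber vs Ekwueme — 10–3, Weber advances.
The agenda winner is Weber.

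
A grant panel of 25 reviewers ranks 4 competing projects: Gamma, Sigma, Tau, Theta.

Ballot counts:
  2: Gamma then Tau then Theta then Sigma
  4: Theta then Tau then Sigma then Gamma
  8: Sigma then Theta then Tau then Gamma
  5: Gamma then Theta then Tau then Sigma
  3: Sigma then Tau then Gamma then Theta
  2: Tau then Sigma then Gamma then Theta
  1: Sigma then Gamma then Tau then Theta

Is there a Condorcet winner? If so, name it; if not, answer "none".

none

Head-to-head results (25 reviewers):
Gamma vs Sigma: Sigma wins 18–7.
Gamma–Tau: Tau 17–8.
Gamma vs Theta: Gamma is ranked higher on 2+5+3+2+1 = 13 ballots, Theta on 12. Gamma wins 13–12.
Sigma–Tau: Tau 13–12.
Sigma vs Theta: Sigma wins 14–11.
Tau–Theta: Theta 17–8.
No project is unbeaten: Gamma loses to Sigma; Sigma loses to Tau; Tau loses to Theta; Theta loses to Gamma. In particular Gamma beats Theta beats Tau beats Gamma is a majority cycle — no Condorcet winner exists.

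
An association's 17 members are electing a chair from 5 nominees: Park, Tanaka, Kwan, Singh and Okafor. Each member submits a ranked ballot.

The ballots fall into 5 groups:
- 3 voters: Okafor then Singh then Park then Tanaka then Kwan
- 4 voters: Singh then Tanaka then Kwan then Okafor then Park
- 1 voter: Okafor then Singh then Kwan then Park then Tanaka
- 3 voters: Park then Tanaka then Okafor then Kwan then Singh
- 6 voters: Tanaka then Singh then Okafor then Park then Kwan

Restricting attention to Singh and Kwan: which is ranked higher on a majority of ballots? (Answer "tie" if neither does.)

Singh

Ballots ranking Singh above Kwan: 3 + 4 + 1 + 6 = 14.
Ballots ranking Kwan above Singh: 17 − 14 = 3.
Singh wins the head-to-head 14–3.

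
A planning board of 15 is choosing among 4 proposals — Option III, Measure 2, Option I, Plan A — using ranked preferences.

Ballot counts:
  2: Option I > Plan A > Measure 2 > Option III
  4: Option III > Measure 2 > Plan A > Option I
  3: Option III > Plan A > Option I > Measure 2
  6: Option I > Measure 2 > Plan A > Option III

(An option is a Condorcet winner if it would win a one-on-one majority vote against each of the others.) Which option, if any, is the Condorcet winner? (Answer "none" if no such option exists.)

Option I

Pairwise majorities:
Option III vs Measure 2: Measure 2 wins 8–7.
Option III vs Option I: Option I, 8–7.
Option III–Plan A: Plan A 8–7.
Measure 2–Option I: Option I 11–4.
Measure 2–Plan A: Measure 2 10–5.
Option I vs Plan A: Option I, 8–7.
Option I wins every pairwise contest, so Option I is the Condorcet winner.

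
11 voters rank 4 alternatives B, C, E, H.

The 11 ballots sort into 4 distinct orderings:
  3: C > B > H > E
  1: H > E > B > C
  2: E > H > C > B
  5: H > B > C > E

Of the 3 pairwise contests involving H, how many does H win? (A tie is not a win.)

3

H against each rival (11 voters):
H vs B: 8 to 3, H.
H vs C: H is ranked higher on 1+2+5 = 8 ballots, C on 3. H wins 8–3.
H vs E: H is ranked higher on 3+1+5 = 9 ballots, E on 2. H wins 9–2.
H beats B, C, E — 3 pairwise wins.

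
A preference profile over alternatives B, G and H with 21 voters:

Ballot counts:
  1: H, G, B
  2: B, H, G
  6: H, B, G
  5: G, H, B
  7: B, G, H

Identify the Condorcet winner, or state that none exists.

Pairwise majorities:
B vs G: B wins 15–6.
B vs H: H wins 12–9.
G vs H: G, 12–9.
Each alternative drops at least one matchup (B loses to H; G loses to B; H loses to G); the cycle B → G → H → B rules out a Condorcet winner.

none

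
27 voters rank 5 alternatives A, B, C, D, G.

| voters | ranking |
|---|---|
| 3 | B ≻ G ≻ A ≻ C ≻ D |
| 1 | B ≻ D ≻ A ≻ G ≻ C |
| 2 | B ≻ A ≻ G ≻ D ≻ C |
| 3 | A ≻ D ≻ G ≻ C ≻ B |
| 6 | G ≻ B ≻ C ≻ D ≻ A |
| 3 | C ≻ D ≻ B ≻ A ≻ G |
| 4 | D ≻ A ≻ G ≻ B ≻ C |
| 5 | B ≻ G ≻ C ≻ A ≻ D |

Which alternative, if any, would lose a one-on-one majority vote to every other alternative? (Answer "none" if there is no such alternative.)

A

Pairwise majorities:
A vs B: B, 20–7.
A vs C: A preferred on 3+1+2+3+4 = 13 ballots; C wins 14–13.
A vs D: 3+2+3+5 = 13 for A, 14 for D — D by 14–13.
A–G: G 14–13.
B vs C: B preferred on 3+1+2+6+4+5 = 21 ballots; B wins 21–6.
B vs D: B is ranked higher on 3+1+2+6+5 = 17 ballots, D on 10. B wins 17–10.
B vs G: B preferred on 3+1+2+3+5 = 14 ballots; B wins 14–13.
C vs D: C, 17–10.
C vs G: C is ranked higher on 3 ballots, G on 24. G wins 24–3.
D vs G: G wins 16–11.
Only A has no wins; A is the Condorcet loser.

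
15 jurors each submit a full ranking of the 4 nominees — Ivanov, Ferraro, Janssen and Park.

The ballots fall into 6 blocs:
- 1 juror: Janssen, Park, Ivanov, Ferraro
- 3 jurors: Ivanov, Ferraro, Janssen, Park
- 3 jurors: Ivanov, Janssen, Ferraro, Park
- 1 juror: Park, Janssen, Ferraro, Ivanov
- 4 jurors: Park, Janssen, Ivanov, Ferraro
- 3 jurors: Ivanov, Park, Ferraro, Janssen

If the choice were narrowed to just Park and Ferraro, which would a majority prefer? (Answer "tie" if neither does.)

Park

Ballots ranking Park above Ferraro: 1 + 1 + 4 + 3 = 9.
Ballots ranking Ferraro above Park: 15 − 9 = 6.
Park wins the head-to-head 9–6.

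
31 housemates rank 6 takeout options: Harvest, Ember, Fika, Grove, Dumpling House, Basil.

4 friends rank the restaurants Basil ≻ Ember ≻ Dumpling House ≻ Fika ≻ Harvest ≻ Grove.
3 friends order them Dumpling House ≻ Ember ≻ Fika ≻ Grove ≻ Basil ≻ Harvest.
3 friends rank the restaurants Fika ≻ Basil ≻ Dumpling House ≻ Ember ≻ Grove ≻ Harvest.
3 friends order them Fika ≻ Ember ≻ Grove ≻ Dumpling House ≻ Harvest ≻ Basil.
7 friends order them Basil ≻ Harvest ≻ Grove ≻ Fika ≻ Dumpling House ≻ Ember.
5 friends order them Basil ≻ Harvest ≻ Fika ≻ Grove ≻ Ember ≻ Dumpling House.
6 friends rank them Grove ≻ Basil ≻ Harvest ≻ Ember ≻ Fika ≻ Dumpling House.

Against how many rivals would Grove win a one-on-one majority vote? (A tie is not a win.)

Grove against each rival (31 friends):
Grove vs Harvest: Grove preferred on 3+3+3+6 = 15 ballots; Harvest wins 16–15.
Grove vs Ember: Grove preferred on 7+5+6 = 18 ballots; Grove wins 18–13.
Grove vs Fika: 7+6 = 13 for Grove, 18 for Fika — Fika by 18–13.
Grove vs Dumpling House: Grove is ranked higher on 3+7+5+6 = 21 ballots, Dumpling House on 10. Grove wins 21–10.
Grove vs Basil: Basil wins 19–12.
Grove beats Ember, Dumpling House; loses to Harvest, Fika, Basil — 2 pairwise wins.

2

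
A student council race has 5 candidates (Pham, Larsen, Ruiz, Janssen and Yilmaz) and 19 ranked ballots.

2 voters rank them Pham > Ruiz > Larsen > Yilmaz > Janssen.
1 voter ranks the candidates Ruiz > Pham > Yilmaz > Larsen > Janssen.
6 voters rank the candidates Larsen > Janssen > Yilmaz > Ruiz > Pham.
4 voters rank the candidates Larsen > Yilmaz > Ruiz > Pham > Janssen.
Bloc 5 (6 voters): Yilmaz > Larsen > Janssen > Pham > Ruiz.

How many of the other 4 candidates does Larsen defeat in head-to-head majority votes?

4

Larsen against each rival (19 voters):
Larsen vs Pham: 6+4+6 = 16 for Larsen, 3 for Pham — Larsen by 16–3.
Larsen vs Ruiz: Larsen wins 16–3.
Larsen vs Janssen: 2+1+6+4+6 = 19 for Larsen, 0 for Janssen — Larsen by 19–0.
Larsen–Yilmaz: Larsen 12–7.
Larsen beats Pham, Ruiz, Janssen, Yilmaz — 4 pairwise wins.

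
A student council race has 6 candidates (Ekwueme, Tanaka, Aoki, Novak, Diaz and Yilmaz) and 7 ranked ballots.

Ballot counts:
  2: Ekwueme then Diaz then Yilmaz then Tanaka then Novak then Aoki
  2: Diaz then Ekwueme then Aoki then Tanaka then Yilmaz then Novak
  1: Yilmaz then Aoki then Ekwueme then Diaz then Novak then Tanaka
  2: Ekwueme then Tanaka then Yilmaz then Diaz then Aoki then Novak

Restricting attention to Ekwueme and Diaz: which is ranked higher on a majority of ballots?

Ballots ranking Ekwueme above Diaz: 2 + 1 + 2 = 5.
Ballots ranking Diaz above Ekwueme: 7 − 5 = 2.
Ekwueme wins the head-to-head 5–2.

Ekwueme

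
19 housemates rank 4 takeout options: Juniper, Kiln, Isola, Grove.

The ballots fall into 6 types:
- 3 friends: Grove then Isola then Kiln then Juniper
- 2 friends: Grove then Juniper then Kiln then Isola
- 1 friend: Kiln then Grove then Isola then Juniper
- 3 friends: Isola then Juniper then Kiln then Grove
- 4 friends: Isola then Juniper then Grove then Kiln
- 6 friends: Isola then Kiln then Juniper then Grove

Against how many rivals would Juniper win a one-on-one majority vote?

1

Juniper against each rival (19 friends):
Juniper–Kiln: Kiln 10–9.
Juniper vs Isola: Juniper preferred on 2 ballots; Isola wins 17–2.
Juniper vs Grove: Juniper preferred on 3+4+6 = 13 ballots; Juniper wins 13–6.
Juniper beats Grove; loses to Kiln, Isola — 1 pairwise win.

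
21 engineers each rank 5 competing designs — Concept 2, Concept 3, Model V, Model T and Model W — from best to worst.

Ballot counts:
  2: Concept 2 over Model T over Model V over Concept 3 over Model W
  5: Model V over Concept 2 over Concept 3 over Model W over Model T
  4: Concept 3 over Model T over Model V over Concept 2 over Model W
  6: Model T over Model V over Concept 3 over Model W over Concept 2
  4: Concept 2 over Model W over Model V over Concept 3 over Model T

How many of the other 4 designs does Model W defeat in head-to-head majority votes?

0

Model W against each rival (21 engineers):
Model W vs Concept 2: 6 for Model W, 15 for Concept 2 — Concept 2 by 15–6.
Model W vs Concept 3: 4 to 17, Concept 3.
Model W vs Model V: 4 for Model W, 17 for Model V — Model V by 17–4.
Model W vs Model T: 5+4 = 9 for Model W, 12 for Model T — Model T by 12–9.
Model W beats no one; loses to Concept 2, Concept 3, Model V, Model T — 0 pairwise wins.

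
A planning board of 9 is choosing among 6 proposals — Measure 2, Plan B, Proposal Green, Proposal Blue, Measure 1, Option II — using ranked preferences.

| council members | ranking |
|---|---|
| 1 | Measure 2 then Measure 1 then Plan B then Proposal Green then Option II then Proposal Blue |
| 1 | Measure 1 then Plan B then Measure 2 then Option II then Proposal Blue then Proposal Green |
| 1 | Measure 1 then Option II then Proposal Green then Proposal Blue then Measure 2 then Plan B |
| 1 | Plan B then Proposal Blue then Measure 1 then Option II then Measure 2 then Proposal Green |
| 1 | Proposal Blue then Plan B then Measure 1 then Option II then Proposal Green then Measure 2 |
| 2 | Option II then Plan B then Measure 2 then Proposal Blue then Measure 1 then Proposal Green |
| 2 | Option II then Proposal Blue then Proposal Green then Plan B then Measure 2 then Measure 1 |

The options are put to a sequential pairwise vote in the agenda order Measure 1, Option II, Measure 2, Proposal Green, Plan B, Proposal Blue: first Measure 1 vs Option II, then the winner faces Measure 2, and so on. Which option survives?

Round 1: Measure 1 vs Option II — 5–4, Measure 1 advances.
Round 2: Measure 1 vs Measure 2 — 4–5, Measure 2 advances.
Round 3: Measure 2 vs Proposal Green — 5–4, Measure 2 advances.
Round 4: Measure 2 vs Plan B — 2–7, Plan B advances.
Round 5: Plan B vs Proposal Blue — 5–4, Plan B advances.
The agenda winner is Plan B.

Plan B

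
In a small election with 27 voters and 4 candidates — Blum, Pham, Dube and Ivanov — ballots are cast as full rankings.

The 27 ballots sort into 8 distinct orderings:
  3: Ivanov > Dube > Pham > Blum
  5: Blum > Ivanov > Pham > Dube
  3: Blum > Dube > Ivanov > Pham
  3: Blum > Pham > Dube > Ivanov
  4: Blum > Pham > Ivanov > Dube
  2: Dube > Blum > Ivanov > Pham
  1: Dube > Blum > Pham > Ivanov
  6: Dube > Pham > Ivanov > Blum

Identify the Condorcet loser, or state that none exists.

Ivanov

Pairwise majorities:
Blum vs Pham: 18 to 9, Blum.
Blum vs Dube: 5+3+3+4 = 15 for Blum, 12 for Dube — Blum by 15–12.
Blum vs Ivanov: 18 to 9, Blum.
Pham vs Dube: Dube wins 15–12.
Pham vs Ivanov: Pham wins 14–13.
Dube–Ivanov: Dube 15–12.
Only Ivanov has no wins; Ivanov is the Condorcet loser.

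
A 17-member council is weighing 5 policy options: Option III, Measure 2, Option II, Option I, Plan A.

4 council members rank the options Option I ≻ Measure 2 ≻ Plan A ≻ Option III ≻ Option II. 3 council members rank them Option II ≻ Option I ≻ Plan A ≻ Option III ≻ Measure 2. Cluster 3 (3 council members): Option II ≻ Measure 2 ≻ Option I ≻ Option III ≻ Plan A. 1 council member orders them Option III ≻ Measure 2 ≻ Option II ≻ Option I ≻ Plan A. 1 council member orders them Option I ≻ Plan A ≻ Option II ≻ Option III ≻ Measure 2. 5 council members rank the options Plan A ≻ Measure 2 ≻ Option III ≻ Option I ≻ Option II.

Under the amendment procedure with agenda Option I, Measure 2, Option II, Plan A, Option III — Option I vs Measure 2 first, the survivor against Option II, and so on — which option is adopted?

Plan A

Round 1: Option I vs Measure 2 — 8–9, Measure 2 advances.
Round 2: Measure 2 vs Option II — 10–7, Measure 2 advances.
Round 3: Measure 2 vs Plan A — 8–9, Plan A advances.
Round 4: Plan A vs Option III — 13–4, Plan A advances.
The agenda winner is Plan A.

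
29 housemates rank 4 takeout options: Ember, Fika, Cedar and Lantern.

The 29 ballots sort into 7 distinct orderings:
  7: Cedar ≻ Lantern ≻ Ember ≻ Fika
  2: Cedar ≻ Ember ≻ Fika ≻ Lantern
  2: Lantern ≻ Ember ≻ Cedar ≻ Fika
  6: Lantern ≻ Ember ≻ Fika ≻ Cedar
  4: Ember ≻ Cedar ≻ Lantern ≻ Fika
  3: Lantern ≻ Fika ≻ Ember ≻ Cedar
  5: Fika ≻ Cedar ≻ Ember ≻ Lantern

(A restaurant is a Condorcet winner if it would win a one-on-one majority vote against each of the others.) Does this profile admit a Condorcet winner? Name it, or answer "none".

Pairwise majorities:
Ember vs Fika: Ember wins 21–8.
Ember vs Cedar: Ember wins 15–14.
Ember vs Lantern: Ember is ranked higher on 2+4+5 = 11 ballots, Lantern on 18. Lantern wins 18–11.
Fika–Cedar: Cedar 15–14.
Fika vs Lantern: 2+5 = 7 for Fika, 22 for Lantern — Lantern by 22–7.
Cedar vs Lantern: Cedar, 18–11.
Each restaurant drops at least one matchup (Ember loses to Lantern; Fika loses to Ember; Cedar loses to Ember; Lantern loses to Cedar); the cycle Ember > Cedar > Lantern > Ember rules out a Condorcet winner.

none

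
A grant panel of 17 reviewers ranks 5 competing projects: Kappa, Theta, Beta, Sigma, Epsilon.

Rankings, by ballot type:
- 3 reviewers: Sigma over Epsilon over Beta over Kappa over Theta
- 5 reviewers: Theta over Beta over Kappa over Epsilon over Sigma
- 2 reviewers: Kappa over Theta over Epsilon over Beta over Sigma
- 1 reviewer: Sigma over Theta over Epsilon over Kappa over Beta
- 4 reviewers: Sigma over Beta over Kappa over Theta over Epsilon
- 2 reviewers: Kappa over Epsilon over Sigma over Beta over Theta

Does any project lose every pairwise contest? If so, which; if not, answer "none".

Pairwise majorities:
Kappa vs Theta: Kappa preferred on 3+2+4+2 = 11 ballots; Kappa wins 11–6.
Kappa vs Beta: Beta wins 12–5.
Kappa vs Sigma: Kappa wins 9–8.
Kappa vs Epsilon: Kappa preferred on 5+2+4+2 = 13 ballots; Kappa wins 13–4.
Theta vs Beta: Theta is ranked higher on 5+2+1 = 8 ballots, Beta on 9. Beta wins 9–8.
Theta vs Sigma: Sigma, 10–7.
Theta vs Epsilon: Theta preferred on 5+2+1+4 = 12 ballots; Theta wins 12–5.
Beta vs Sigma: Beta is ranked higher on 5+2 = 7 ballots, Sigma on 10. Sigma wins 10–7.
Beta vs Epsilon: Beta is ranked higher on 5+4 = 9 ballots, Epsilon on 8. Beta wins 9–8.
Sigma vs Epsilon: Epsilon wins 9–8.
Each project has at least one pairwise win (Kappa beats Theta; Theta beats Epsilon; Beta beats Kappa; Sigma beats Theta; Epsilon beats Sigma) — no Condorcet loser.

none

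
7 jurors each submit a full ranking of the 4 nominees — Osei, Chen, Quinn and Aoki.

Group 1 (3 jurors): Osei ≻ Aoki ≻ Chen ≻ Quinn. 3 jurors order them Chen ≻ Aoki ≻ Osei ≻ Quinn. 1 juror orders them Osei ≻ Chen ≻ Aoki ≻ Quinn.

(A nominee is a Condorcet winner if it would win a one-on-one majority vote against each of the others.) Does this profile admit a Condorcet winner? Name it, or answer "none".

Head-to-head results (7 jurors):
Osei vs Chen: Osei, 4–3.
Osei vs Quinn: Osei wins 7–0.
Osei–Aoki: Osei 4–3.
Chen vs Quinn: Chen wins 7–0.
Chen–Aoki: Chen 4–3.
Quinn–Aoki: Aoki 7–0.
Only Osei has no losses; Osei is the Condorcet winner.

Osei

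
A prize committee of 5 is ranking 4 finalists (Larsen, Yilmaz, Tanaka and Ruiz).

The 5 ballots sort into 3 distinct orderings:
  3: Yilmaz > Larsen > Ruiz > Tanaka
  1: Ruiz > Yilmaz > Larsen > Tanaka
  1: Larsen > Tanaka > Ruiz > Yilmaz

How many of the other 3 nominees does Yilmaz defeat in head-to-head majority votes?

3

Yilmaz against each rival (5 jurors):
Yilmaz–Larsen: Yilmaz 4–1.
Yilmaz–Tanaka: Yilmaz 4–1.
Yilmaz vs Ruiz: Yilmaz is ranked higher on 3 ballots, Ruiz on 2. Yilmaz wins 3–2.
Yilmaz beats Larsen, Tanaka, Ruiz — 3 pairwise wins.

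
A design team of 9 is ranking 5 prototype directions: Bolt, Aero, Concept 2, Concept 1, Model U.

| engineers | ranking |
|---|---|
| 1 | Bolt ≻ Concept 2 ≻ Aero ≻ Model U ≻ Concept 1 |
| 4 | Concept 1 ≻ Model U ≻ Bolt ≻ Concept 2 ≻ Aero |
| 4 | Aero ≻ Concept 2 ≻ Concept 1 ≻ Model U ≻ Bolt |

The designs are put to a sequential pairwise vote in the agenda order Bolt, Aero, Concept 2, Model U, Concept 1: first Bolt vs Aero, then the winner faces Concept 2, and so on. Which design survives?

Round 1: Bolt vs Aero — 5–4, Bolt advances.
Round 2: Bolt vs Concept 2 — 5–4, Bolt advances.
Round 3: Bolt vs Model U — 1–8, Model U advances.
Round 4: Model U vs Concept 1 — 1–8, Concept 1 advances.
The agenda winner is Concept 1.

Concept 1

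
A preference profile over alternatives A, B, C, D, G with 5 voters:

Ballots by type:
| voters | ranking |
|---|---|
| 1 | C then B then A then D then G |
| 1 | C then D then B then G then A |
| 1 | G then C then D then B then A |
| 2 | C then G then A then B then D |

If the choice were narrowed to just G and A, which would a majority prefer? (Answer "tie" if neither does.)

Ballots ranking G above A: 1 + 1 + 2 = 4.
Ballots ranking A above G: 5 − 4 = 1.
G wins the head-to-head 4–1.

G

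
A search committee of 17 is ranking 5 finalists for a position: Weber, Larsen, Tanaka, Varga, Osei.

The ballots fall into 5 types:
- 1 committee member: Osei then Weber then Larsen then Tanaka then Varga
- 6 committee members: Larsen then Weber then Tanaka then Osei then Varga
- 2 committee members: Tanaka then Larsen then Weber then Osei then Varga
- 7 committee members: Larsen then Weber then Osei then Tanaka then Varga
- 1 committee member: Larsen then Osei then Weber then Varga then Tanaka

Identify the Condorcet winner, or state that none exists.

Larsen

Pairwise majorities:
Weber vs Larsen: Weber is ranked higher on 1 ballot, Larsen on 16. Larsen wins 16–1.
Weber vs Tanaka: Weber is ranked higher on 1+6+7+1 = 15 ballots, Tanaka on 2. Weber wins 15–2.
Weber vs Varga: Weber, 17–0.
Weber vs Osei: Weber is ranked higher on 6+2+7 = 15 ballots, Osei on 2. Weber wins 15–2.
Larsen vs Tanaka: 1+6+7+1 = 15 for Larsen, 2 for Tanaka — Larsen by 15–2.
Larsen vs Varga: Larsen is ranked higher on 1+6+2+7+1 = 17 ballots, Varga on 0. Larsen wins 17–0.
Larsen vs Osei: Larsen is ranked higher on 6+2+7+1 = 16 ballots, Osei on 1. Larsen wins 16–1.
Tanaka vs Varga: Tanaka, 16–1.
Tanaka vs Osei: 6+2 = 8 for Tanaka, 9 for Osei — Osei by 9–8.
Varga vs Osei: Varga is ranked higher on 0 ballots, Osei on 17. Osei wins 17–0.
Larsen defeats every rival head-to-head and is the Condorcet winner.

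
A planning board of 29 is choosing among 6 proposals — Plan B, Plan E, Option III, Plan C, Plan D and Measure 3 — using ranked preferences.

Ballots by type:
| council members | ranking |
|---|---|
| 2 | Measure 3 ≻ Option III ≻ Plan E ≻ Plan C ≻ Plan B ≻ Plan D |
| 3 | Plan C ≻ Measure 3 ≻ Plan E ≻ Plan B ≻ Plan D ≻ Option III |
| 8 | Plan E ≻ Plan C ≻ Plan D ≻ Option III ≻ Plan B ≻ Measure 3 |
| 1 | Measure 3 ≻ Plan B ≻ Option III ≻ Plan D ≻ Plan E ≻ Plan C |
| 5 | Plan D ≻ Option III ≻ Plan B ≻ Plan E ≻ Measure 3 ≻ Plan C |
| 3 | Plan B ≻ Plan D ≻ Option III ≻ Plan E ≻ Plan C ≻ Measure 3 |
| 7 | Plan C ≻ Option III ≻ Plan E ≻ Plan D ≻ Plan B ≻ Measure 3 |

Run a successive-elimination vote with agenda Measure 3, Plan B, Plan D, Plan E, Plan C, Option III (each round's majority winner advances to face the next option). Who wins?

Option III

Round 1: Measure 3 vs Plan B — 6–23, Plan B advances.
Round 2: Plan B vs Plan D — 9–20, Plan D advances.
Round 3: Plan D vs Plan E — 9–20, Plan E advances.
Round 4: Plan E vs Plan C — 19–10, Plan E advances.
Round 5: Plan E vs Option III — 11–18, Option III advances.
Option III survives the agenda.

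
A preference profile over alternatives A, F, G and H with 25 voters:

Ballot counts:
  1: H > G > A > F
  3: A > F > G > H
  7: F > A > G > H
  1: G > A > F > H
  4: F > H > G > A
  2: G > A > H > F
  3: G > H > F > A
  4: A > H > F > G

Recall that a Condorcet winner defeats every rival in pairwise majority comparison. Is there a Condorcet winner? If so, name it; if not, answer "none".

Pairwise majorities:
A vs F: 11 to 14, F.
A vs G: A wins 14–11.
A vs H: A, 17–8.
F vs G: F is ranked higher on 3+7+4+4 = 18 ballots, G on 7. F wins 18–7.
F vs H: 3+7+1+4 = 15 for F, 10 for H — F by 15–10.
G vs H: 3+7+1+2+3 = 16 for G, 9 for H — G by 16–9.
F wins every pairwise contest, so F is the Condorcet winner.

F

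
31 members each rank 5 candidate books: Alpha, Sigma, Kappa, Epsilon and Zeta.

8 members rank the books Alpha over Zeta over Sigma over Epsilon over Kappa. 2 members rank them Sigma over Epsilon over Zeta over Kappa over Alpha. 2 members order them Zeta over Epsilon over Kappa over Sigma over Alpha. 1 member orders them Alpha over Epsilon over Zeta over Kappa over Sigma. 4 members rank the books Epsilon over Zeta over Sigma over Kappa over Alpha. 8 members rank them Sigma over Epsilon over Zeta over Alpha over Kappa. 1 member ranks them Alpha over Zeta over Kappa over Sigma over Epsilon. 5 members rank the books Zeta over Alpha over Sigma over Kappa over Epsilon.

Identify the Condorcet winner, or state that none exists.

Zeta

Check each pair by majority over 31 ballots:
Alpha vs Sigma: 8+1+1+5 = 15 for Alpha, 16 for Sigma — Sigma by 16–15.
Alpha vs Kappa: 8+1+8+1+5 = 23 for Alpha, 8 for Kappa — Alpha by 23–8.
Alpha vs Epsilon: Alpha preferred on 8+1+1+5 = 15 ballots; Epsilon wins 16–15.
Alpha vs Zeta: 8+1+1 = 10 for Alpha, 21 for Zeta — Zeta by 21–10.
Sigma vs Kappa: 8+2+4+8+5 = 27 for Sigma, 4 for Kappa — Sigma by 27–4.
Sigma vs Epsilon: Sigma preferred on 8+2+8+1+5 = 24 ballots; Sigma wins 24–7.
Sigma vs Zeta: Sigma is ranked higher on 2+8 = 10 ballots, Zeta on 21. Zeta wins 21–10.
Kappa vs Epsilon: Kappa is ranked higher on 1+5 = 6 ballots, Epsilon on 25. Epsilon wins 25–6.
Kappa vs Zeta: Kappa is ranked higher on 0 ballots, Zeta on 31. Zeta wins 31–0.
Epsilon vs Zeta: 2+1+4+8 = 15 for Epsilon, 16 for Zeta — Zeta by 16–15.
Zeta wins every pairwise contest, so Zeta is the Condorcet winner.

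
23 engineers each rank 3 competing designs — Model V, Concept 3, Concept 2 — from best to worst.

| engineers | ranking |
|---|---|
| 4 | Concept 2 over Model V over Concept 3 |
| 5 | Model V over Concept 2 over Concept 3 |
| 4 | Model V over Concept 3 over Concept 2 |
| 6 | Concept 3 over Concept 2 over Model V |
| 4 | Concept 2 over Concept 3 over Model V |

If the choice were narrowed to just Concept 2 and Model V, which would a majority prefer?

Ballots ranking Concept 2 above Model V: 4 + 6 + 4 = 14.
Ballots ranking Model V above Concept 2: 23 − 14 = 9.
Concept 2 wins the head-to-head 14–9.

Concept 2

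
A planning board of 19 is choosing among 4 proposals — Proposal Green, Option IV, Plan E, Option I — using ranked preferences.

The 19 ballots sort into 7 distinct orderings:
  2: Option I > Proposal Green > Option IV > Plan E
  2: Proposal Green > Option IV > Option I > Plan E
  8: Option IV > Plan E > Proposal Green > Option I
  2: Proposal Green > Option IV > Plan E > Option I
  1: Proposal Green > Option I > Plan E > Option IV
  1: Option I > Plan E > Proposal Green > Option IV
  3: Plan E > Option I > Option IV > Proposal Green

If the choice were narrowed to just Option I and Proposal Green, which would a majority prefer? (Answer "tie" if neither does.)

Proposal Green

Ballots ranking Option I above Proposal Green: 2 + 1 + 3 = 6.
Ballots ranking Proposal Green above Option I: 19 − 6 = 13.
Proposal Green wins the head-to-head 13–6.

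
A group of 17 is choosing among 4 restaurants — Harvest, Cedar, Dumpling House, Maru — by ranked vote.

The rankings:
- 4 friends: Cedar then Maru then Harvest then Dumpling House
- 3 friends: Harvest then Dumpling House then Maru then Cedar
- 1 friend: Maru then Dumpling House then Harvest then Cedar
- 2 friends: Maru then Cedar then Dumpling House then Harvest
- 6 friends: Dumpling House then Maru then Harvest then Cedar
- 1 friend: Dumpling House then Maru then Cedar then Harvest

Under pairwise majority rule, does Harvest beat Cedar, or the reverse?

Ballots ranking Harvest above Cedar: 3 + 1 + 6 = 10.
Ballots ranking Cedar above Harvest: 17 − 10 = 7.
Harvest wins the head-to-head 10–7.

Harvest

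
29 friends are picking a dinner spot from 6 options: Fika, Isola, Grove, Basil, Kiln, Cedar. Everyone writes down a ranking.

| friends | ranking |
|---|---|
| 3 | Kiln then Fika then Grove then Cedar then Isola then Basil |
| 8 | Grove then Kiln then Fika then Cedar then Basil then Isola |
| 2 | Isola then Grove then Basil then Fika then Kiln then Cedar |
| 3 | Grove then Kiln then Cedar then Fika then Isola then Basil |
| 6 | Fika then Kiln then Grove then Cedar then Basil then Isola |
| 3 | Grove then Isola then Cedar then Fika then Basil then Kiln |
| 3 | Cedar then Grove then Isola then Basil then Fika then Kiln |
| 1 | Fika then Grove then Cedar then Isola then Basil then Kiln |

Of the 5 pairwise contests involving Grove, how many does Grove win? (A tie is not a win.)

5

Grove against each rival (29 friends):
Grove vs Fika: Grove, 19–10.
Grove vs Isola: Grove is ranked higher on 27 ballots, Isola on 2. Grove wins 27–2.
Grove vs Basil: Grove preferred on 29 ballots; Grove wins 29–0.
Grove vs Kiln: Grove is ranked higher on 8+2+3+3+3+1 = 20 ballots, Kiln on 9. Grove wins 20–9.
Grove vs Cedar: 26 for Grove, 3 for Cedar — Grove by 26–3.
Grove beats Fika, Isola, Basil, Kiln, Cedar — 5 pairwise wins.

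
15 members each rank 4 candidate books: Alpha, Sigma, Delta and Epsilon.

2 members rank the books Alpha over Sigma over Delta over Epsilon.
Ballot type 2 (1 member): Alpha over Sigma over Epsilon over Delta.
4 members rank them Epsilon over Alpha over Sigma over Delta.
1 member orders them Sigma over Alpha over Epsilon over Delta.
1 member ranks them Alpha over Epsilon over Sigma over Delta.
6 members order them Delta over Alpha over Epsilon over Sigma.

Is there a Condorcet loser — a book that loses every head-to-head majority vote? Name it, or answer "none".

none

Head-to-head results (15 members):
Alpha vs Sigma: Alpha, 14–1.
Alpha vs Delta: 2+1+4+1+1 = 9 for Alpha, 6 for Delta — Alpha by 9–6.
Alpha–Epsilon: Alpha 11–4.
Sigma vs Delta: Sigma is ranked higher on 2+1+4+1+1 = 9 ballots, Delta on 6. Sigma wins 9–6.
Sigma vs Epsilon: Epsilon, 11–4.
Delta–Epsilon: Delta 8–7.
No book is winless: Alpha beats Sigma; Sigma beats Delta; Delta beats Epsilon; Epsilon beats Sigma. There is no Condorcet loser.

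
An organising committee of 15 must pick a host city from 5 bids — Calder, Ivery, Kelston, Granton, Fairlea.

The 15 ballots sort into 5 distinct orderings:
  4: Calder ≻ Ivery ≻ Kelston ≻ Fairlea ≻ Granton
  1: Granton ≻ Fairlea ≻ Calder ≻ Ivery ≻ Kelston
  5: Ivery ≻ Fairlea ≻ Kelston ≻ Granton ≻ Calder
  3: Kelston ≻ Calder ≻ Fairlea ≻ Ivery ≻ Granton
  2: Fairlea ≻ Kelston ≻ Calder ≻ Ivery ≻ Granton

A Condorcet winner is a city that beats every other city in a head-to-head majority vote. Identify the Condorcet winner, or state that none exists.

none

Check each pair by majority over 15 ballots:
Calder vs Ivery: Calder preferred on 4+1+3+2 = 10 ballots; Calder wins 10–5.
Calder vs Kelston: Calder is ranked higher on 4+1 = 5 ballots, Kelston on 10. Kelston wins 10–5.
Calder vs Granton: Calder is ranked higher on 4+3+2 = 9 ballots, Granton on 6. Calder wins 9–6.
Calder vs Fairlea: Calder preferred on 4+3 = 7 ballots; Fairlea wins 8–7.
Ivery vs Kelston: Ivery preferred on 4+1+5 = 10 ballots; Ivery wins 10–5.
Ivery vs Granton: Ivery preferred on 4+5+3+2 = 14 ballots; Ivery wins 14–1.
Ivery vs Fairlea: Ivery is ranked higher on 4+5 = 9 ballots, Fairlea on 6. Ivery wins 9–6.
Kelston vs Granton: 4+5+3+2 = 14 for Kelston, 1 for Granton — Kelston by 14–1.
Kelston vs Fairlea: Kelston preferred on 4+3 = 7 ballots; Fairlea wins 8–7.
Granton vs Fairlea: 1 to 14, Fairlea.
Every city loses at least once (Calder loses to Kelston; Ivery loses to Calder; Kelston loses to Ivery; Granton loses to Calder; Fairlea loses to Ivery). The majority relation contains the cycle Calder beats Ivery beats Kelston beats Calder, so there is no Condorcet winner.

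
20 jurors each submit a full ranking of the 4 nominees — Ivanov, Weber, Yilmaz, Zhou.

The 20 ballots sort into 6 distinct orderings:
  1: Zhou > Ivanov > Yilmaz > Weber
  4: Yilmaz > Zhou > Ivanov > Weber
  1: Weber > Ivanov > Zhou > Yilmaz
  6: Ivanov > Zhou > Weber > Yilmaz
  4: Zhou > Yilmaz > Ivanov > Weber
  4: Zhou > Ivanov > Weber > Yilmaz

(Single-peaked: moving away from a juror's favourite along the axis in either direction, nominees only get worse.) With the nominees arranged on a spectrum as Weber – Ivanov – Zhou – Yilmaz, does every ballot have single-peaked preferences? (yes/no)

yes

Axis positions: Weber=1, Ivanov=2, Zhou=3, Yilmaz=4.
Group 1 (peak Zhou at position 3): ranking walks positions 3-2-4-1, expanding outward from the peak — single-peaked.
Group 2 (peak Yilmaz at position 4): ranking walks positions 4-3-2-1, expanding outward from the peak — single-peaked.
Group 3 (peak Weber at position 1): ranking walks positions 1-2-3-4, expanding outward from the peak — single-peaked.
Group 4 (peak Ivanov at position 2): ranking walks positions 2-3-1-4, expanding outward from the peak — single-peaked.
Group 5 (peak Zhou at position 3): ranking walks positions 3-4-2-1, expanding outward from the peak — single-peaked.
Group 6 (peak Zhou at position 3): ranking walks positions 3-2-1-4, expanding outward from the peak — single-peaked.
Every ranking is single-peaked on this axis.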